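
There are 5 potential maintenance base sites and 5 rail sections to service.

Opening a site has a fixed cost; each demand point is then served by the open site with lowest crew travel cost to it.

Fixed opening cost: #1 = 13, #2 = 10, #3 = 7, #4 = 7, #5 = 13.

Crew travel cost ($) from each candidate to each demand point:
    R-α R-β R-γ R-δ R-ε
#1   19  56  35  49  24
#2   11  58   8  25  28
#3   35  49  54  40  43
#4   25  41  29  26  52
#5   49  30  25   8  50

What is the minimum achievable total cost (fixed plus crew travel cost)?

108

Open {#2, #5}: assign each demand point to its cheapest open site.
  R-α→#2 11, R-β→#5 30, R-γ→#2 8, R-δ→#5 8, R-ε→#2 28
  crew travel cost 85, fixed 23 → total 108.
Compare {#2, #3, #5}: crew travel cost 85 + fixed 30 = 115.
Compare {#2, #4, #5}: crew travel cost 85 + fixed 30 = 115.
Compare {#1, #2, #5}: crew travel cost 81 + fixed 36 = 117.
All other subsets cost ≥ 115. Minimum total cost: 108.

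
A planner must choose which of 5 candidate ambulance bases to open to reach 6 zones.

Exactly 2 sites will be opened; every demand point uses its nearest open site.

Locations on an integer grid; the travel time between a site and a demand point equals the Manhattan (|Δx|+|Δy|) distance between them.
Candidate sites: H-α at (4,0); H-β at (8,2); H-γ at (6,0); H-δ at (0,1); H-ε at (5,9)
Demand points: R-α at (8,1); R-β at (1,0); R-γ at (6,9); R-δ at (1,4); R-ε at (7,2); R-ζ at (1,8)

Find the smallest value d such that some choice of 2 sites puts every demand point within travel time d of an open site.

7

Open {H-α, H-ε}.
  Farthest demand point is R-δ at travel time 7 (to H-α); all others are ≤ 7.
With {H-δ, H-ε} the worst case is 8.
With {H-β, H-δ} the worst case is 9.
No size-2 selection achieves below 7.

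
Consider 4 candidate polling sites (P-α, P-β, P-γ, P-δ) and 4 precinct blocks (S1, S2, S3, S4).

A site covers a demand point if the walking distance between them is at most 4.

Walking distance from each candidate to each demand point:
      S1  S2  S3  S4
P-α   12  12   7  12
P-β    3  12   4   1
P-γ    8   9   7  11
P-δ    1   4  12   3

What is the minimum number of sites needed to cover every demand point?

2

Coverage sets (demand points within 4 of each site):
  P-α: {}
  P-β: {S1, S3, S4}
  P-γ: {}
  P-δ: {S1, S2, S4}
No single site covers all 4 demand points.
But {P-β, P-δ} covers everything, so the minimum is 2.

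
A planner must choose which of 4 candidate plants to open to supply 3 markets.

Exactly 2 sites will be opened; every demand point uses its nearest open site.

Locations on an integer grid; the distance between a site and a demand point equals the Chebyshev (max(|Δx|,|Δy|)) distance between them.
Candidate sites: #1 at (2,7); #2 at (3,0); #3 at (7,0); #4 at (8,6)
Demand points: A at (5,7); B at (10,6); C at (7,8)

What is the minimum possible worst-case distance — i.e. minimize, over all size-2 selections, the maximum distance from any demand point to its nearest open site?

3

Open {#1, #4}.
  Farthest demand point is A at distance 3 (to #1); all others are ≤ 3.
With {#2, #4} the worst case is 3.
With {#3, #4} the worst case is 3.
No size-2 selection achieves below 3.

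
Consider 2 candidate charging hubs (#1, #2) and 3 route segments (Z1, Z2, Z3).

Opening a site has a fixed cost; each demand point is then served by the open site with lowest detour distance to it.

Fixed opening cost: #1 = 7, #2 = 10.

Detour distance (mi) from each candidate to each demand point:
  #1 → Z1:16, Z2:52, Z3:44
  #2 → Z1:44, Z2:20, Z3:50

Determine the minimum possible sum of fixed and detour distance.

97

Open {#1, #2}: assign each demand point to its cheapest open site.
  Z1→#1 16, Z2→#2 20, Z3→#1 44
  detour distance 80, fixed 17 → total 97.
Compare {#1}: detour distance 112 + fixed 7 = 119.
Compare {#2}: detour distance 114 + fixed 10 = 124.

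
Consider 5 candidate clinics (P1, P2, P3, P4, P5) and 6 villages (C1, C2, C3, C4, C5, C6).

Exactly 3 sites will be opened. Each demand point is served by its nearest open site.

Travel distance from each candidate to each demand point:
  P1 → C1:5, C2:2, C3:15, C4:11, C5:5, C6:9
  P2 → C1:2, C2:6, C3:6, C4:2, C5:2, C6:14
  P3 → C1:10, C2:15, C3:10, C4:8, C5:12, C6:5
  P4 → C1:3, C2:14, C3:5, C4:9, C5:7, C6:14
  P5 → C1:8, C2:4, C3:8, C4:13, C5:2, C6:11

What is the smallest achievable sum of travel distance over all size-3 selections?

19

Open {P1, P2, P3}.
  C1→P2 2, C2→P1 2, C3→P2 6, C4→P2 2, C5→P2 2, C6→P3 5  ⇒ total 19.
Compare {P2, P3, P5}: total 21.
Compare {P1, P2, P4}: total 22.
No size-3 selection does better; minimum is 19.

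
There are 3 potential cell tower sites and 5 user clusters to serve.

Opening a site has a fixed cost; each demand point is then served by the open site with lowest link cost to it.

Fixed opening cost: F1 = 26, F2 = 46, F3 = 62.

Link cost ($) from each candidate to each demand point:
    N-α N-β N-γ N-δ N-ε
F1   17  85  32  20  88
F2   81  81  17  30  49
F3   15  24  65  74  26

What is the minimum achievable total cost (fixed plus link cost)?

205

Open {F1, F3}: assign each demand point to its cheapest open site.
  N-α→F3 15, N-β→F3 24, N-γ→F1 32, N-δ→F1 20, N-ε→F3 26
  link cost 117, fixed 88 → total 205.
Compare {F2, F3}: link cost 112 + fixed 108 = 220.
Compare {F1, F2, F3}: link cost 102 + fixed 134 = 236.
Compare {F1, F2}: link cost 184 + fixed 72 = 256.
All other subsets cost ≥ 220. Minimum total cost: 205.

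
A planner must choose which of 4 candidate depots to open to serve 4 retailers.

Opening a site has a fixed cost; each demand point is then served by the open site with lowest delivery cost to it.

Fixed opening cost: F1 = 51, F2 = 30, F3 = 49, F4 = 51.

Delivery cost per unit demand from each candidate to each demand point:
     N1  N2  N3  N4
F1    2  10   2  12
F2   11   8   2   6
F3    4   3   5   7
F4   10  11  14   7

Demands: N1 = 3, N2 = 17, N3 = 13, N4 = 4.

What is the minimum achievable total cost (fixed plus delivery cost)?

Open {F2, F3}: assign each demand point to its cheapest open site.
  N1→F3 3×4=12, N2→F3 17×3=51, N3→F2 13×2=26, N4→F2 4×6=24
  delivery cost 113, fixed 79 → total 192.
Compare {F3}: delivery cost 156 + fixed 49 = 205.
Compare {F1, F3}: delivery cost 111 + fixed 100 = 211.
Compare {F1, F2, F3}: delivery cost 107 + fixed 130 = 237.
All other subsets cost ≥ 205. Minimum total cost: 192.

192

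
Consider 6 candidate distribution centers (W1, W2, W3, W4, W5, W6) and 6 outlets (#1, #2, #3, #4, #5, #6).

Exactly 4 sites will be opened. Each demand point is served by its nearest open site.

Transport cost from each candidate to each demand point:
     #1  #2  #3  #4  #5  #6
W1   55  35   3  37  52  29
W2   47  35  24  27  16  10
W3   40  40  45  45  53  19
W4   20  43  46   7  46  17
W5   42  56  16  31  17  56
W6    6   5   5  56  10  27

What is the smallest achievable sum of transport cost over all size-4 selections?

41

Open {W1, W2, W4, W6}.
  #1→W6 6, #2→W6 5, #3→W1 3, #4→W4 7, #5→W6 10, #6→W2 10  ⇒ total 41.
Compare {W2, W3, W4, W6}: total 43.
Compare {W2, W4, W5, W6}: total 43.
No size-4 selection does better; minimum is 41.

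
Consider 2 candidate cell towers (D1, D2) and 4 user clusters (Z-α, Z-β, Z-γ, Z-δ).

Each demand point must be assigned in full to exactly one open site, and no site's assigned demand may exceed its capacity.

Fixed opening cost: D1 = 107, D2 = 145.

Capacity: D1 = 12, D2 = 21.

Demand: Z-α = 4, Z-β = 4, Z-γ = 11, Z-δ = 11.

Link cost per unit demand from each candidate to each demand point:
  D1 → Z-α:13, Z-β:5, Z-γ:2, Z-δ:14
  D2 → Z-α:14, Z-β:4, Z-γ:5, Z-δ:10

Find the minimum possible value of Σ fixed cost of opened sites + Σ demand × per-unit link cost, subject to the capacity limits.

456

Open {D1, D2}; cheapest assignment that respects the capacities:
  D1 (cap 12, load 11): Z-γ — cost 11×2 = 22
  D2 (cap 21, load 19): Z-α, Z-β, Z-δ — cost 4×14 + 4×4 + 11×10 = 182
  Shipping 204, fixed 252 → total 456.
  Any other capacity-feasible assignment to {D1, D2} ships for at least 204.
Total demand is 30 and no other set of sites has combined capacity ≥ 30, so {D1, D2} is the only feasible choice of open sites. Minimum: 456.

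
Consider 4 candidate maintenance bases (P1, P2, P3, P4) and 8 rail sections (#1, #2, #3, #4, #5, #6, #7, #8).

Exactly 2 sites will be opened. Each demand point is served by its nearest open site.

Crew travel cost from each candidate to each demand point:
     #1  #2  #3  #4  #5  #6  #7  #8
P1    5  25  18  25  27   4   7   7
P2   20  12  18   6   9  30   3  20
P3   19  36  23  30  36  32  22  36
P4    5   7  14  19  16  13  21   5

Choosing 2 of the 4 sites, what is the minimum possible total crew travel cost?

Open {P2, P4}.
  #1→P4 5, #2→P4 7, #3→P4 14, #4→P2 6, #5→P2 9, #6→P4 13, #7→P2 3, #8→P4 5  ⇒ total 62.
Compare {P1, P2}: total 64.
Compare {P1, P4}: total 77.
No size-2 selection does better; minimum is 62.

62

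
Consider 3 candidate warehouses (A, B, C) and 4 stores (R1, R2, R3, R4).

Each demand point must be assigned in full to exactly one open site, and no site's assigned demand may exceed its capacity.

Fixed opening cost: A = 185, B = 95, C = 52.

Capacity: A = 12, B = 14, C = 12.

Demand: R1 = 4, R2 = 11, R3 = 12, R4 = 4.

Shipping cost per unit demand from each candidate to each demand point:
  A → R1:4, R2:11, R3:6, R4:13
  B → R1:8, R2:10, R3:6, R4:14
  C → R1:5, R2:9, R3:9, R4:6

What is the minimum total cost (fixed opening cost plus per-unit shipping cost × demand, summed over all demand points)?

Open {A, B, C}; cheapest assignment that respects the capacities:
  A (cap 12, load 12): R3 — cost 12×6 = 72
  B (cap 14, load 11): R2 — cost 11×10 = 110
  C (cap 12, load 8): R1, R4 — cost 4×5 + 4×6 = 44
  Shipping 226, fixed 332 → total 558.
  Any other capacity-feasible assignment to {A, B, C} ships for at least 226.
Total demand is 31 and no other set of sites has combined capacity ≥ 31, so {A, B, C} is the only feasible choice of open sites. Minimum: 558.

558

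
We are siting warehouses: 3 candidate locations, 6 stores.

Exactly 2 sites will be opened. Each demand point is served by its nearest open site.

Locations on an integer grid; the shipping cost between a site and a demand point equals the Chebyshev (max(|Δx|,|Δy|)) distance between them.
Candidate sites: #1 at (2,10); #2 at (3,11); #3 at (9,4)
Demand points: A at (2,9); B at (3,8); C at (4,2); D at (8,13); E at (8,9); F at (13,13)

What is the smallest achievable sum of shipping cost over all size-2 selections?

Open {#1, #3}.
  A→#1 1, B→#1 2, C→#3 5, D→#1 6, E→#3 5, F→#3 9  ⇒ total 28.
Compare {#2, #3}: total 29.
Compare {#1, #2}: total 31.

28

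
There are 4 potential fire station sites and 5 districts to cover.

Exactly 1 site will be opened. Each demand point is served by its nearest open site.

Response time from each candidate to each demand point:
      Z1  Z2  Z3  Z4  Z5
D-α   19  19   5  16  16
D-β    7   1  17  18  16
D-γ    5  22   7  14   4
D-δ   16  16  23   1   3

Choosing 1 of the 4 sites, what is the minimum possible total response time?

52

Open {D-γ}.
  Z1→D-γ 5, Z2→D-γ 22, Z3→D-γ 7, Z4→D-γ 14, Z5→D-γ 4  ⇒ total 52.
Compare {D-β}: total 59.
Compare {D-δ}: total 59.
No size-1 selection does better; minimum is 52.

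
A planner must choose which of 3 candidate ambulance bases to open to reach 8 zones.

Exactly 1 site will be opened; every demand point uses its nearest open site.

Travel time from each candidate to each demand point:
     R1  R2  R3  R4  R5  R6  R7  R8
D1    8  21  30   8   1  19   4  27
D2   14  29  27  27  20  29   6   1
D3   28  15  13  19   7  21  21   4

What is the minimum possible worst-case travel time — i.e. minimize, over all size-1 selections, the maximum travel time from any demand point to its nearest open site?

Open {D3}.
  Farthest demand point is R1 at travel time 28 (to D3); all others are ≤ 28.
With {D2} the worst case is 29.
With {D1} the worst case is 30.
No size-1 selection achieves below 28.

28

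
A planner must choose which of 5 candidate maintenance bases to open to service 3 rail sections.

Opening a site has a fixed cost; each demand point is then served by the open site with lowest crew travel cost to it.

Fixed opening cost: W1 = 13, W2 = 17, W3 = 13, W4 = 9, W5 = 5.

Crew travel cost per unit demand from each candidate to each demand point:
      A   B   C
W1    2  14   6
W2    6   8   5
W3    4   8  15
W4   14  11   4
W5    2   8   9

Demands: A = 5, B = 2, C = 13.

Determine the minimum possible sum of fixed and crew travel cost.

92

Open {W4, W5}: assign each demand point to its cheapest open site.
  A→W5 5×2=10, B→W5 2×8=16, C→W4 13×4=52
  crew travel cost 78, fixed 14 → total 92.
Compare {W1, W4, W5}: crew travel cost 78 + fixed 27 = 105.
Compare {W3, W4, W5}: crew travel cost 78 + fixed 27 = 105.
Compare {W1, W4}: crew travel cost 84 + fixed 22 = 106.
All other subsets cost ≥ 105. Minimum total cost: 92.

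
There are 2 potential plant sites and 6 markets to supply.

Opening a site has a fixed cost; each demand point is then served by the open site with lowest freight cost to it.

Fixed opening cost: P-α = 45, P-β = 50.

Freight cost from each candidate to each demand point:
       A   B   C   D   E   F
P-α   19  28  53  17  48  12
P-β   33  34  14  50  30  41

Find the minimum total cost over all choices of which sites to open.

Open {P-α, P-β}: assign each demand point to its cheapest open site.
  A→P-α 19, B→P-α 28, C→P-β 14, D→P-α 17, E→P-β 30, F→P-α 12
  freight cost 120, fixed 95 → total 215.
Compare {P-α}: freight cost 177 + fixed 45 = 222.
Compare {P-β}: freight cost 202 + fixed 50 = 252.

215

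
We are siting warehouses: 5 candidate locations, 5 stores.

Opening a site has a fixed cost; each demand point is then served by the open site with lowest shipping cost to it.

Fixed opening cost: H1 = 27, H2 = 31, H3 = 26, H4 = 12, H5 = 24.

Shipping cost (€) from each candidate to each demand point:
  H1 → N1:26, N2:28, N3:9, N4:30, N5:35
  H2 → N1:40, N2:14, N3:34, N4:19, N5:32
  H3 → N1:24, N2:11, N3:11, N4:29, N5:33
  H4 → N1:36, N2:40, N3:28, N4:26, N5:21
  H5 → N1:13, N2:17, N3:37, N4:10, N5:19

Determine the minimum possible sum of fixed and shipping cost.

114

Open {H3, H5}: assign each demand point to its cheapest open site.
  N1→H5 13, N2→H3 11, N3→H3 11, N4→H5 10, N5→H5 19
  shipping cost 64, fixed 50 → total 114.
Compare {H1, H5}: shipping cost 68 + fixed 51 = 119.
Compare {H5}: shipping cost 96 + fixed 24 = 120.
Compare {H4, H5}: shipping cost 87 + fixed 36 = 123.
All other subsets cost ≥ 119. Minimum total cost: 114.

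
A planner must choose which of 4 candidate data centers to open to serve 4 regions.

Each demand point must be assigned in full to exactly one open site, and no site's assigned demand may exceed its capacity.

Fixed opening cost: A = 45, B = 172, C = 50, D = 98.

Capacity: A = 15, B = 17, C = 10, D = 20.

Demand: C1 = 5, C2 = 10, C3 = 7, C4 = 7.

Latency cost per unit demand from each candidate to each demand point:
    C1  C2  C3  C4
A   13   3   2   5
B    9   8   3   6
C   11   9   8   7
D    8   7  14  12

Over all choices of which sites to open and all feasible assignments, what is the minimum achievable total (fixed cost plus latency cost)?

Open {A, D}; cheapest assignment that respects the capacities:
  A (cap 15, load 14): C3, C4 — cost 7×2 + 7×5 = 49
  D (cap 20, load 15): C1, C2 — cost 5×8 + 10×7 = 110
  Shipping 159, fixed 143 → total 302.
  Any other capacity-feasible assignment to {A, D} ships for at least 159.
Compare {A, C, D}: its best feasible assignment gives total 352.
Compare {A, B}: its best feasible assignment gives total 375.
Every other set of open sites that can feasibly serve all demand totals ≥ 352 even under its best assignment. Minimum: 302.

302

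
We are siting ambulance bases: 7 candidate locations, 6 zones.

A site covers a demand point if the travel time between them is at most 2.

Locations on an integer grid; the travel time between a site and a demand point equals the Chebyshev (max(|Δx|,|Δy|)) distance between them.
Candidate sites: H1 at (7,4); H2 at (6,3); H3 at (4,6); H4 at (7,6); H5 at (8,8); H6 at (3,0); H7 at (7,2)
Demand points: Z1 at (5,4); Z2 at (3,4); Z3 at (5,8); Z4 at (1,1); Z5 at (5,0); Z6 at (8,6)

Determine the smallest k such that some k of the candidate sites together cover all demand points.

Coverage sets (demand points within 2 of each site):
  H1: {Z1, Z6}
  H2: {Z1}
  H3: {Z1, Z2, Z3}
  H4: {Z1, Z3, Z6}
  H5: {Z6}
  H6: {Z4, Z5}
  H7: {Z1, Z5}
No 2 sites suffice: every size-2 union leaves at least one demand point uncovered.
But {H1, H3, H6} covers everything, so the minimum is 3.

3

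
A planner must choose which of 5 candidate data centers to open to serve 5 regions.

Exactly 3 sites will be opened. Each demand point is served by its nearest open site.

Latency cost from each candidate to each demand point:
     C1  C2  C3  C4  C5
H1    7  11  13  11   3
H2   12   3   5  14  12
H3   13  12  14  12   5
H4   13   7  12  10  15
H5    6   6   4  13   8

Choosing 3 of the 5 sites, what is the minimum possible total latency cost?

Open {H1, H2, H5}.
  C1→H5 6, C2→H2 3, C3→H5 4, C4→H1 11, C5→H1 3  ⇒ total 27.
Compare {H1, H2, H4}: total 28.
Compare {H1, H2, H3}: total 29.
No size-3 selection does better; minimum is 27.

27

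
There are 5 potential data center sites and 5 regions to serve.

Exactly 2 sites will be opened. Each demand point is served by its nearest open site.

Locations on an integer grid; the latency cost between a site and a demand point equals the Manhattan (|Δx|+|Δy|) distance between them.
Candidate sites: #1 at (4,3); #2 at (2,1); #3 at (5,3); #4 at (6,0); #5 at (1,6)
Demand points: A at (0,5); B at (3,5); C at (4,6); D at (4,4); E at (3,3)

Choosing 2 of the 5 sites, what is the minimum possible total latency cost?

10

Open {#1, #5}.
  A→#5 2, B→#1 3, C→#1 3, D→#1 1, E→#1 1  ⇒ total 10.
Compare {#3, #5}: total 12.
Compare {#1, #2}: total 14.
No size-2 selection does better; minimum is 10.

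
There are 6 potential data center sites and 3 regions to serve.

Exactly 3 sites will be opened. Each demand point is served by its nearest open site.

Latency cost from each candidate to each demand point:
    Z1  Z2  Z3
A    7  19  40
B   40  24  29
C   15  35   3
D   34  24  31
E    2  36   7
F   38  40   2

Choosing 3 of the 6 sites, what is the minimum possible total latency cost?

Open {A, E, F}.
  Z1→E 2, Z2→A 19, Z3→F 2  ⇒ total 23.
Compare {A, C, E}: total 24.
Compare {A, B, E}: total 28.
No size-3 selection does better; minimum is 23.

23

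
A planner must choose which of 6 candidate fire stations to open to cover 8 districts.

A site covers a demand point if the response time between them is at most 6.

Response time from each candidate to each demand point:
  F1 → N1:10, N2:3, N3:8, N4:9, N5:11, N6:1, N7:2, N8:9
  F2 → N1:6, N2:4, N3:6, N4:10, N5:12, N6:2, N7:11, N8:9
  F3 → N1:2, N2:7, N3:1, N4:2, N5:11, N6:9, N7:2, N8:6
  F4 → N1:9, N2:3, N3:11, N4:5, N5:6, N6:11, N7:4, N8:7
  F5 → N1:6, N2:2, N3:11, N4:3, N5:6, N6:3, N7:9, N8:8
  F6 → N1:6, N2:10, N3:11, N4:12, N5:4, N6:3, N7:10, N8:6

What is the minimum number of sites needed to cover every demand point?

Coverage sets (demand points within 6 of each site):
  F1: {N2, N6, N7}
  F2: {N1, N2, N3, N6}
  F3: {N1, N3, N4, N7, N8}
  F4: {N2, N4, N5, N7}
  F5: {N1, N2, N4, N5, N6}
  F6: {N1, N5, N6, N8}
No single site covers all 8 demand points.
But {F3, F5} covers everything, so the minimum is 2.

2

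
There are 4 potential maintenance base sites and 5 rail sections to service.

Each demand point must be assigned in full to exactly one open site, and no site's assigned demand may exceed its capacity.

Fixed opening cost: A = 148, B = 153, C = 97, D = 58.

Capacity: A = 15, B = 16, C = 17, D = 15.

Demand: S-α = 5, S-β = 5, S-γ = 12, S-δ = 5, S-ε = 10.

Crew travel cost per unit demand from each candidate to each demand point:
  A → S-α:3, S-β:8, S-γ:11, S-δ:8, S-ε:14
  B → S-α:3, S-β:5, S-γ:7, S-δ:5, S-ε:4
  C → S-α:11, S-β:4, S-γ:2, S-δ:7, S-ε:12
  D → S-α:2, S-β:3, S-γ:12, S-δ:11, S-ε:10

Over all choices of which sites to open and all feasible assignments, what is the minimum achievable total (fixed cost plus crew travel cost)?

422

Open {B, C, D}; cheapest assignment that respects the capacities:
  B (cap 16, load 15): S-δ, S-ε — cost 5×5 + 10×4 = 65
  C (cap 17, load 12): S-γ — cost 12×2 = 24
  D (cap 15, load 10): S-α, S-β — cost 5×2 + 5×3 = 25
  Shipping 114, fixed 308 → total 422.
  Any other capacity-feasible assignment to {B, C, D} ships for at least 114.
Compare {A, C, D}: its best feasible assignment gives total 492.
Compare {A, B, C}: its best feasible assignment gives total 522.
Every other set of open sites that can feasibly serve all demand totals ≥ 492 even under its best assignment. Minimum: 422.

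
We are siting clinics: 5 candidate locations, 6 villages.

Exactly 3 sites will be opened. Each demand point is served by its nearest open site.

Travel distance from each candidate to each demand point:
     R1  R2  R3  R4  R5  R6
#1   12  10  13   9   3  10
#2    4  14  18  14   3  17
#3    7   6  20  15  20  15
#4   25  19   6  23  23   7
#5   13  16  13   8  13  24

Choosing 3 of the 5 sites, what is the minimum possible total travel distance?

38

Open {#1, #3, #4}.
  R1→#3 7, R2→#3 6, R3→#4 6, R4→#1 9, R5→#1 3, R6→#4 7  ⇒ total 38.
Compare {#1, #2, #4}: total 39.
Compare {#2, #3, #4}: total 40.
No size-3 selection does better; minimum is 38.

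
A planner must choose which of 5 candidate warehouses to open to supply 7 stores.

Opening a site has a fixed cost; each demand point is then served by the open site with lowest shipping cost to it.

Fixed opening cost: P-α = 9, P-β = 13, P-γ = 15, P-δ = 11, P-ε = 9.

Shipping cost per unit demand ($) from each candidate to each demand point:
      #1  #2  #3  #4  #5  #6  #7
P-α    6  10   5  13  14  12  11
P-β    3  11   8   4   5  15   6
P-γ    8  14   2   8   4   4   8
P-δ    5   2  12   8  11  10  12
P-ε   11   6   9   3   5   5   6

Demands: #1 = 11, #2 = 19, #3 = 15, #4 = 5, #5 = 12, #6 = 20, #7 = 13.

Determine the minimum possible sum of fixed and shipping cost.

366

Open {P-β, P-γ, P-δ}: assign each demand point to its cheapest open site.
  #1→P-β 11×3=33, #2→P-δ 19×2=38, #3→P-γ 15×2=30, #4→P-β 5×4=20, #5→P-γ 12×4=48, #6→P-γ 20×4=80, #7→P-β 13×6=78
  shipping cost 327, fixed 39 → total 366.
Compare {P-β, P-γ, P-δ, P-ε}: shipping cost 322 + fixed 48 = 370.
Compare {P-α, P-β, P-γ, P-δ}: shipping cost 327 + fixed 48 = 375.
Compare {P-γ, P-δ, P-ε}: shipping cost 344 + fixed 35 = 379.
All other subsets cost ≥ 370. Minimum total cost: 366.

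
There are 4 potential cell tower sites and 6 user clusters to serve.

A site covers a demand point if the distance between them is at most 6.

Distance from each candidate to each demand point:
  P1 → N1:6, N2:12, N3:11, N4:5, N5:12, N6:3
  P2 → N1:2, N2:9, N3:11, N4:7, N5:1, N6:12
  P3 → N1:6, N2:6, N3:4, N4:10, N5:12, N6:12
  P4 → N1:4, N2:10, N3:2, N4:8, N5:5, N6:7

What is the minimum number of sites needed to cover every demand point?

Coverage sets (demand points within 6 of each site):
  P1: {N1, N4, N6}
  P2: {N1, N5}
  P3: {N1, N2, N3}
  P4: {N1, N3, N5}
No 2 sites suffice: every size-2 union leaves at least one demand point uncovered.
But {P1, P2, P3} covers everything, so the minimum is 3.

3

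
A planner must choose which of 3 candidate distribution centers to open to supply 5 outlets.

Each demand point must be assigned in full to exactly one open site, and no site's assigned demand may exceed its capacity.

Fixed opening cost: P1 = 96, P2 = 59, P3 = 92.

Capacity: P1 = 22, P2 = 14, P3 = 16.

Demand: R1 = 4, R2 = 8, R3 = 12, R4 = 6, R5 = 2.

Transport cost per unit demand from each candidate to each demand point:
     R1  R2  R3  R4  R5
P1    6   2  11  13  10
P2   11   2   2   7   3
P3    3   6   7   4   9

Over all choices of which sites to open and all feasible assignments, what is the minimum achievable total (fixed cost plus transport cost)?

303

Open {P1, P2}; cheapest assignment that respects the capacities:
  P1 (cap 22, load 18): R1, R2, R4 — cost 4×6 + 8×2 + 6×13 = 118
  P2 (cap 14, load 14): R3, R5 — cost 12×2 + 2×3 = 30
  Shipping 148, fixed 155 → total 303.
  Any other capacity-feasible assignment to {P1, P2} ships for at least 148.
Compare {P1, P2, P3}: its best feasible assignment gives total 329.
Compare {P1, P3}: its best feasible assignment gives total 390.
Every other set of open sites that can feasibly serve all demand totals ≥ 329 even under its best assignment. Minimum: 303.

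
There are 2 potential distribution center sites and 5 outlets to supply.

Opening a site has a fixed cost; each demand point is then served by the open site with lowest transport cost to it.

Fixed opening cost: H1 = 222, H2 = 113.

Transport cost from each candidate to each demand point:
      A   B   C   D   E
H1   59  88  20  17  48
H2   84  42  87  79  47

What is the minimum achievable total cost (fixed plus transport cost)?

452

Open {H2}: assign each demand point to its cheapest open site.
  A→H2 84, B→H2 42, C→H2 87, D→H2 79, E→H2 47
  transport cost 339, fixed 113 → total 452.
Compare {H1}: transport cost 232 + fixed 222 = 454.
Compare {H1, H2}: transport cost 185 + fixed 335 = 520.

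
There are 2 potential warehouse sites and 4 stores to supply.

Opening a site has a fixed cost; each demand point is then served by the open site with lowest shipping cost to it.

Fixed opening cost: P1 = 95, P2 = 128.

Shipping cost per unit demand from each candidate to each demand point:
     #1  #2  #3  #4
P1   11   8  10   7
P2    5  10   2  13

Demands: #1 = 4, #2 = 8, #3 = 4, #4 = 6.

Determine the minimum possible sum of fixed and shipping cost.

285

Open {P1}: assign each demand point to its cheapest open site.
  #1→P1 4×11=44, #2→P1 8×8=64, #3→P1 4×10=40, #4→P1 6×7=42
  shipping cost 190, fixed 95 → total 285.
Compare {P2}: shipping cost 186 + fixed 128 = 314.
Compare {P1, P2}: shipping cost 134 + fixed 223 = 357.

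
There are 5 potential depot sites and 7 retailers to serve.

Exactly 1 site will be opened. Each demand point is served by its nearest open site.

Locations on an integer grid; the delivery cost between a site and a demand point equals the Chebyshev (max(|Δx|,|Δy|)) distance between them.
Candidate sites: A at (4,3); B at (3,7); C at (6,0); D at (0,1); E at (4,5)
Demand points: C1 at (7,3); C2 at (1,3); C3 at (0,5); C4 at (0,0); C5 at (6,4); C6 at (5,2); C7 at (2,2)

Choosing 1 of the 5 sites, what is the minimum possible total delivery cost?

Open {A}.
  C1→A 3, C2→A 3, C3→A 4, C4→A 4, C5→A 2, C6→A 1, C7→A 2  ⇒ total 19.
Compare {E}: total 23.
Compare {D}: total 27.
No size-1 selection does better; minimum is 19.

19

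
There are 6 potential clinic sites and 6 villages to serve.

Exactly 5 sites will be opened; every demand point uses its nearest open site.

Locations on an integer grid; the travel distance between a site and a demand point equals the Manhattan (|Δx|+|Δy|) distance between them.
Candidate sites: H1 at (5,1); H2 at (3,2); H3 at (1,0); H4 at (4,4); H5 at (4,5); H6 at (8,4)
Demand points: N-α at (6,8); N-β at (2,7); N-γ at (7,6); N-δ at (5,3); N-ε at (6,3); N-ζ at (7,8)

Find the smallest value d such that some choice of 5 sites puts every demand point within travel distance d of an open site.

5

Open {H1, H2, H3, H5, H6}.
  Farthest demand point is N-α at travel distance 5 (to H5); all others are ≤ 5.
With {H1, H2, H4, H5, H6} the worst case is 5.
With {H1, H3, H4, H5, H6} the worst case is 5.
No size-5 selection achieves below 5.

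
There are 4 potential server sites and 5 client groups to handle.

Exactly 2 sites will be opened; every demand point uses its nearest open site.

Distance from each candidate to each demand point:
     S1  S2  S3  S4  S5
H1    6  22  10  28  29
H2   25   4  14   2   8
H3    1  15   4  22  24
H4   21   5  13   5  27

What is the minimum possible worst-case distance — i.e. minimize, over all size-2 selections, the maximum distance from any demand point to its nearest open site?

Open {H2, H3}.
  Farthest demand point is S5 at distance 8 (to H2); all others are ≤ 8.
With {H1, H2} the worst case is 10.
With {H2, H4} the worst case is 21.
No size-2 selection achieves below 8.

8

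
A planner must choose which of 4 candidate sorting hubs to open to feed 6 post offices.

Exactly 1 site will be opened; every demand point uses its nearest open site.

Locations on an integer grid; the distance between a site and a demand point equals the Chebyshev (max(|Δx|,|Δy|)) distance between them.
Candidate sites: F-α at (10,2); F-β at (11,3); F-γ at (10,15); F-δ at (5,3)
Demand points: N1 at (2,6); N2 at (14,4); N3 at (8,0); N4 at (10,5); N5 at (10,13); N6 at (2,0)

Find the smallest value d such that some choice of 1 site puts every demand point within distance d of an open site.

Open {F-β}.
  Farthest demand point is N5 at distance 10 (to F-β); all others are ≤ 10.
With {F-δ} the worst case is 10.
With {F-α} the worst case is 11.
No size-1 selection achieves below 10.

10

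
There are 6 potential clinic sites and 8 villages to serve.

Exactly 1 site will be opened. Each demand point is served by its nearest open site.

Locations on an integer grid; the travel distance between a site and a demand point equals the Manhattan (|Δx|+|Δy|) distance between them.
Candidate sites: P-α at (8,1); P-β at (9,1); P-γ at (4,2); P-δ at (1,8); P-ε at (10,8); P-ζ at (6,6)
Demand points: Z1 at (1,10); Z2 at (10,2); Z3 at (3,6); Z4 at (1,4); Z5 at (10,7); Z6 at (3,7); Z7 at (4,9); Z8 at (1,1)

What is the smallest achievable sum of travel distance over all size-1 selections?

Open {P-δ}.
  Z1→P-δ 2, Z2→P-δ 15, Z3→P-δ 4, Z4→P-δ 4, Z5→P-δ 10, Z6→P-δ 3, Z7→P-δ 4, Z8→P-δ 7  ⇒ total 49.
Compare {P-ζ}: total 51.
Compare {P-γ}: total 55.
No size-1 selection does better; minimum is 49.

49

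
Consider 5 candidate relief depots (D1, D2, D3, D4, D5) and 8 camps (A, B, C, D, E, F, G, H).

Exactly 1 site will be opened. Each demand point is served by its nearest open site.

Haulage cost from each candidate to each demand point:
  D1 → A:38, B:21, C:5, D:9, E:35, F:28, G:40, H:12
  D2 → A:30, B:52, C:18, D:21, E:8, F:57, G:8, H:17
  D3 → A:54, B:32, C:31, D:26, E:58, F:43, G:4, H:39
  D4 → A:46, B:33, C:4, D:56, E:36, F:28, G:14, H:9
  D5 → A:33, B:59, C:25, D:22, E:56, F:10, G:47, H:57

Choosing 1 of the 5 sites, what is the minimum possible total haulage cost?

Open {D1}.
  A→D1 38, B→D1 21, C→D1 5, D→D1 9, E→D1 35, F→D1 28, G→D1 40, H→D1 12  ⇒ total 188.
Compare {D2}: total 211.
Compare {D4}: total 226.
No size-1 selection does better; minimum is 188.

188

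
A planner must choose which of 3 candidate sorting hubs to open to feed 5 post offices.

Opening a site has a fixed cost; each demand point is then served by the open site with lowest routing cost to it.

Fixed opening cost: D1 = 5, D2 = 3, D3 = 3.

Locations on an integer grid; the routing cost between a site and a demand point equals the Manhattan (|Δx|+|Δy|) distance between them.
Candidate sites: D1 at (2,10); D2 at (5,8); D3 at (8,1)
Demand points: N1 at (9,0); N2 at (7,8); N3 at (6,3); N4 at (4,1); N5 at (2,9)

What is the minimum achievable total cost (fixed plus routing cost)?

22

Open {D2, D3}: assign each demand point to its cheapest open site.
  N1→D3 2, N2→D2 2, N3→D3 4, N4→D3 4, N5→D2 4
  routing cost 16, fixed 6 → total 22.
Compare {D1, D2, D3}: routing cost 13 + fixed 11 = 24.
Compare {D1, D3}: routing cost 18 + fixed 8 = 26.
Compare {D2}: routing cost 32 + fixed 3 = 35.
All other subsets cost ≥ 24. Minimum total cost: 22.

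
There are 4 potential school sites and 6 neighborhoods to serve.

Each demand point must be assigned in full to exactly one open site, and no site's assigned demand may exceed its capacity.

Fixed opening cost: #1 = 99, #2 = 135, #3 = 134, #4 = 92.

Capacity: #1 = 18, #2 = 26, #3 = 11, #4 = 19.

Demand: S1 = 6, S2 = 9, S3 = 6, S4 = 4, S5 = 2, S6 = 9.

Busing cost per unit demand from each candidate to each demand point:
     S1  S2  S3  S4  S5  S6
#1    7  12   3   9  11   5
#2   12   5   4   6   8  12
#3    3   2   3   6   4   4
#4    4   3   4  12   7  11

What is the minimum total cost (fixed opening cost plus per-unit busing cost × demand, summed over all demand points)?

375

Open {#1, #4}; cheapest assignment that respects the capacities:
  #1 (cap 18, load 17): S3, S5, S6 — cost 6×3 + 2×11 + 9×5 = 85
  #4 (cap 19, load 19): S1, S2, S4 — cost 6×4 + 9×3 + 4×12 = 99
  Shipping 184, fixed 191 → total 375.
  Any other capacity-feasible assignment to {#1, #4} ships for at least 184.
Compare {#1, #2}: its best feasible assignment gives total 430.
Compare {#2, #4}: its best feasible assignment gives total 448.
Every other set of open sites that can feasibly serve all demand totals ≥ 430 even under its best assignment. Minimum: 375.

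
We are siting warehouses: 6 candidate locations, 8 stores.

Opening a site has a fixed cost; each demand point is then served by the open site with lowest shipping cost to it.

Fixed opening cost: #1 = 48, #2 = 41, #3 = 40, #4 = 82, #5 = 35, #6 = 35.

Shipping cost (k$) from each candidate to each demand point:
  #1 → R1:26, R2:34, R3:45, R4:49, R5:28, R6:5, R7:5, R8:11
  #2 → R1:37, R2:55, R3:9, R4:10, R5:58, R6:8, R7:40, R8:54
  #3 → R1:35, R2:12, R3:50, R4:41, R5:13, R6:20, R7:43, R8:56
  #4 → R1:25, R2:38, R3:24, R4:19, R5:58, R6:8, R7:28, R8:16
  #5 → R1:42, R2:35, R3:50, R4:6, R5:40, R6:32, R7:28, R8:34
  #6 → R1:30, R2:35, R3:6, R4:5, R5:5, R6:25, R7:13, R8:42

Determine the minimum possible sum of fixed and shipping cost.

Open {#1, #6}: assign each demand point to its cheapest open site.
  R1→#1 26, R2→#1 34, R3→#6 6, R4→#6 5, R5→#6 5, R6→#1 5, R7→#1 5, R8→#1 11
  shipping cost 97, fixed 83 → total 180.
Compare {#6}: shipping cost 161 + fixed 35 = 196.
Compare {#1, #3, #6}: shipping cost 75 + fixed 123 = 198.
Compare {#3, #6}: shipping cost 133 + fixed 75 = 208.
All other subsets cost ≥ 196. Minimum total cost: 180.

180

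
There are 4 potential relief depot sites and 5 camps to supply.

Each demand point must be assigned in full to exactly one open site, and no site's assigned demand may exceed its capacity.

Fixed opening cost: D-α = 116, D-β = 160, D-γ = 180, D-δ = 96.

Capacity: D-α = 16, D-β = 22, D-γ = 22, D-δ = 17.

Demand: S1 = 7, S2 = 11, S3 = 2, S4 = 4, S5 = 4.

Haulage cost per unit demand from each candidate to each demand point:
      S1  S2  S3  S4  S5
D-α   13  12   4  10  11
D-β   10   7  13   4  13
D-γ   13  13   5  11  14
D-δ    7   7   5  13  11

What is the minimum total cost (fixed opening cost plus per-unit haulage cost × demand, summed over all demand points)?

Open {D-β, D-δ}; cheapest assignment that respects the capacities:
  D-β (cap 22, load 15): S2, S4 — cost 11×7 + 4×4 = 93
  D-δ (cap 17, load 13): S1, S3, S5 — cost 7×7 + 2×5 + 4×11 = 103
  Shipping 196, fixed 256 → total 452.
  Any other capacity-feasible assignment to {D-β, D-δ} ships for at least 196.
Compare {D-α, D-δ}: its best feasible assignment gives total 472.
Compare {D-α, D-β}: its best feasible assignment gives total 491.
Every other set of open sites that can feasibly serve all demand totals ≥ 472 even under its best assignment. Minimum: 452.

452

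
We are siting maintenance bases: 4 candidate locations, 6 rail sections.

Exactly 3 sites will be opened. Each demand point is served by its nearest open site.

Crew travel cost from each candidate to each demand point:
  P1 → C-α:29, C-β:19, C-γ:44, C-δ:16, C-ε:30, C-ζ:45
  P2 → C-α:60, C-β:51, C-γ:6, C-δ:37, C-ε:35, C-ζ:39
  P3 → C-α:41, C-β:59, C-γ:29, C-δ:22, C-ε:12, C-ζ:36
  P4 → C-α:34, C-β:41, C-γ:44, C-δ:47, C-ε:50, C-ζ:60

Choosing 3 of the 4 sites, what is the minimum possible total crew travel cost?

118

Open {P1, P2, P3}.
  C-α→P1 29, C-β→P1 19, C-γ→P2 6, C-δ→P1 16, C-ε→P3 12, C-ζ→P3 36  ⇒ total 118.
Compare {P1, P2, P4}: total 139.
Compare {P1, P3, P4}: total 141.
No size-3 selection does better; minimum is 118.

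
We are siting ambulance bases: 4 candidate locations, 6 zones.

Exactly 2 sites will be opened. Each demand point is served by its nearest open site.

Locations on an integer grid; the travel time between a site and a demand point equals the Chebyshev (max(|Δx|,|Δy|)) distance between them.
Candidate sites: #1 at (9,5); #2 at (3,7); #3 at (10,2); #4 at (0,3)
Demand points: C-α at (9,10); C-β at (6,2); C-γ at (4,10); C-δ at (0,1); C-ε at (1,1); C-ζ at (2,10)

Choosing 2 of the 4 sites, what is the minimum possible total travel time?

21

Open {#2, #4}.
  C-α→#2 6, C-β→#2 5, C-γ→#2 3, C-δ→#4 2, C-ε→#4 2, C-ζ→#2 3  ⇒ total 21.
Compare {#1, #4}: total 24.
Compare {#1, #2}: total 26.
No size-2 selection does better; minimum is 21.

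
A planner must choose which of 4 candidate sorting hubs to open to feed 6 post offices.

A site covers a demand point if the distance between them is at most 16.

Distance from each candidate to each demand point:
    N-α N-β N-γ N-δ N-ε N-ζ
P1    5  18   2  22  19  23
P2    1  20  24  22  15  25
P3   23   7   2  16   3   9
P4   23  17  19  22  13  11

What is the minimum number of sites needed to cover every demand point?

2

Coverage sets (demand points within 16 of each site):
  P1: {N-α, N-γ}
  P2: {N-α, N-ε}
  P3: {N-β, N-γ, N-δ, N-ε, N-ζ}
  P4: {N-ε, N-ζ}
No single site covers all 6 demand points.
But {P1, P3} covers everything, so the minimum is 2.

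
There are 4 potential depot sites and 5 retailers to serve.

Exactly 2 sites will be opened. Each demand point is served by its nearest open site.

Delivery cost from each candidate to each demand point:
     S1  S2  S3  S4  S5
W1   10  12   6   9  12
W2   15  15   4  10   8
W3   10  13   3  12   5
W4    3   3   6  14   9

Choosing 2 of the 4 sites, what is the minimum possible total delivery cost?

Open {W3, W4}.
  S1→W4 3, S2→W4 3, S3→W3 3, S4→W3 12, S5→W3 5  ⇒ total 26.
Compare {W2, W4}: total 28.
Compare {W1, W4}: total 30.
No size-2 selection does better; minimum is 26.

26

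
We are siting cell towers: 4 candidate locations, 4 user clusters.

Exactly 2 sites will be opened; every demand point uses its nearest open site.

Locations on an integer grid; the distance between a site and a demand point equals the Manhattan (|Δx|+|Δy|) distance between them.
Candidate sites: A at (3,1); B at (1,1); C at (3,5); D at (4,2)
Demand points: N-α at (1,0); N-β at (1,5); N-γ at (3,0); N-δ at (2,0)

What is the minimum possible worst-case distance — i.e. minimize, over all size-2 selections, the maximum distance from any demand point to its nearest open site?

Open {A, C}.
  Farthest demand point is N-α at distance 3 (to A); all others are ≤ 3.
With {B, C} the worst case is 3.
With {A, B} the worst case is 4.
No size-2 selection achieves below 3.

3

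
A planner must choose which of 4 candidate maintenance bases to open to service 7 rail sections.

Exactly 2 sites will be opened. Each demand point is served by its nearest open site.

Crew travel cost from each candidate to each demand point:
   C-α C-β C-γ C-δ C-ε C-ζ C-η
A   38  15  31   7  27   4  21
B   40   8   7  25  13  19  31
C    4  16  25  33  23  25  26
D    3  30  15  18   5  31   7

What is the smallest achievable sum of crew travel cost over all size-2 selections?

Open {A, D}.
  C-α→D 3, C-β→A 15, C-γ→D 15, C-δ→A 7, C-ε→D 5, C-ζ→A 4, C-η→D 7  ⇒ total 56.
Compare {B, D}: total 67.
Compare {C, D}: total 89.
No size-2 selection does better; minimum is 56.

56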